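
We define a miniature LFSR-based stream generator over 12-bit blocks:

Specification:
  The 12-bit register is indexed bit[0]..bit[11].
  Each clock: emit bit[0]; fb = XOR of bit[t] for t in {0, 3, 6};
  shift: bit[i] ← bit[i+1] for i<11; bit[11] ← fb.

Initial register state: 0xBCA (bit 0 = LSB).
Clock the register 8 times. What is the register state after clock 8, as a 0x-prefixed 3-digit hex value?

0x9CB

reg_0 = 0xBCA
clock 1: out=0, reg = 0x5E5
clock 2: out=1, reg = 0x2F2
clock 3: out=0, reg = 0x979
clock 4: out=1, reg = 0xCBC
clock 5: out=0, reg = 0xE5E
clock 6: out=0, reg = 0x72F
clock 7: out=1, reg = 0x397
clock 8: out=1, reg = 0x9CB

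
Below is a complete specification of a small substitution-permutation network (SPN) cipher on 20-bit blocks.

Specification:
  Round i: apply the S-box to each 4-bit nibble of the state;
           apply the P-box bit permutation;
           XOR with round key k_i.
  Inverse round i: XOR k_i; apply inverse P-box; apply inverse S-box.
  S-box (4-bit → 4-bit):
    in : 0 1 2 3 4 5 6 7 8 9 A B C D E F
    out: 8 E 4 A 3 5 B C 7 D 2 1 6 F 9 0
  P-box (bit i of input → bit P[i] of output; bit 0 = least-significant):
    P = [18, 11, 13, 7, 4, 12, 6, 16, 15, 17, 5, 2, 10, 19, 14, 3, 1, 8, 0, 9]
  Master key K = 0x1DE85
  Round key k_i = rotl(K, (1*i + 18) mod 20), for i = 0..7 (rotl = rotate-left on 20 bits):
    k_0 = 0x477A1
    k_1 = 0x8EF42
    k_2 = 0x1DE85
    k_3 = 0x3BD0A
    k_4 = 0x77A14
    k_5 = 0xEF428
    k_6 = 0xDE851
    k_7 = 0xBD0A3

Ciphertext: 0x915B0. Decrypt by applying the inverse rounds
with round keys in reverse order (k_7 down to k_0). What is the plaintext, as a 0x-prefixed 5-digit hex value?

0xB7881

s_0 = ciphertext = 0x915B0
s_1 = InvRound(s_0, k_7) = 0x854BF
s_2 = InvRound(s_1, k_6) = 0xBE91D
s_3 = InvRound(s_2, k_5) = 0xCB764
s_4 = InvRound(s_3, k_4) = 0xA889A
s_5 = InvRound(s_4, k_3) = 0xA4F67
s_6 = InvRound(s_5, k_2) = 0x4A810
s_7 = InvRound(s_6, k_1) = 0x68F5B
s_8 = InvRound(s_7, k_0) = 0xB7881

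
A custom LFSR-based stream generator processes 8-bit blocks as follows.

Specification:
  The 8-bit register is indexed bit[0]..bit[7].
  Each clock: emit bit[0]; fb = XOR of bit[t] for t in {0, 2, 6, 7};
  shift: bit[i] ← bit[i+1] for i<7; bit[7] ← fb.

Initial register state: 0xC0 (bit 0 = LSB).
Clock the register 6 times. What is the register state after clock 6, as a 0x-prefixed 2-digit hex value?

reg_0 = 0xC0
clock 1: out=0, reg = 0x60
clock 2: out=0, reg = 0xB0
clock 3: out=0, reg = 0xD8
clock 4: out=0, reg = 0x6C
clock 5: out=0, reg = 0x36
clock 6: out=0, reg = 0x9B

0x9B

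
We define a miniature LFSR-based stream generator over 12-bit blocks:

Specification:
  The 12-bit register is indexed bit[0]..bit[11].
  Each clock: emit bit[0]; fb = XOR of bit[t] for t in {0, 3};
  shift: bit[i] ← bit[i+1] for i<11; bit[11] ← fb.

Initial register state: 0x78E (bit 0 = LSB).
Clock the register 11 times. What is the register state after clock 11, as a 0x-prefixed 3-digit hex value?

reg_0 = 0x78E
clock 1: out=0, reg = 0xBC7
clock 2: out=1, reg = 0xDE3
clock 3: out=1, reg = 0xEF1
clock 4: out=1, reg = 0xF78
clock 5: out=0, reg = 0xFBC
clock 6: out=0, reg = 0xFDE
clock 7: out=0, reg = 0xFEF
clock 8: out=1, reg = 0x7F7
clock 9: out=1, reg = 0xBFB
clock 10: out=1, reg = 0x5FD
clock 11: out=1, reg = 0x2FE

0x2FE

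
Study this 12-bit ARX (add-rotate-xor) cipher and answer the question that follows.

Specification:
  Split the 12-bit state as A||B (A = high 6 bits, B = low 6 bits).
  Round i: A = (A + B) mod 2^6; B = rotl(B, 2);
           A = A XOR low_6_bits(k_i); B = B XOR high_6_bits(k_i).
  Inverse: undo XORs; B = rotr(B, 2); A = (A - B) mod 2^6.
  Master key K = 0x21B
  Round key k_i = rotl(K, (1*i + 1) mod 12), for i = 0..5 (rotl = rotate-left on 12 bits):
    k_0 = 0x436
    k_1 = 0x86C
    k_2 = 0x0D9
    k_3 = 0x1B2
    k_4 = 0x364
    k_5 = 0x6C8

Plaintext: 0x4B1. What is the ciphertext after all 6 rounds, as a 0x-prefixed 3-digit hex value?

s_0 = plaintext = 0x4B1
s_1 = Round(s_0, k_0) = 0xD57
s_2 = Round(s_1, k_1) = 0x83C
s_3 = Round(s_2, k_2) = 0x170
s_4 = Round(s_3, k_3) = 0x1C5
s_5 = Round(s_4, k_4) = 0xA19
s_6 = Round(s_5, k_5) = 0x27E

0x27E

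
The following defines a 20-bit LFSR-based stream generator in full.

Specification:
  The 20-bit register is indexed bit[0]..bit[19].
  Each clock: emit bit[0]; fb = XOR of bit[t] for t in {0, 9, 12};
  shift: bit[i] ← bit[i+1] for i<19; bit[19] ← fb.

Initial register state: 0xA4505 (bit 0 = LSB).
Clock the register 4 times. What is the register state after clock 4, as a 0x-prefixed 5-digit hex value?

0x3A450

reg_0 = 0xA4505
clock 1: out=1, reg = 0xD2282
clock 2: out=0, reg = 0xE9141
clock 3: out=1, reg = 0x748A0
clock 4: out=0, reg = 0x3A450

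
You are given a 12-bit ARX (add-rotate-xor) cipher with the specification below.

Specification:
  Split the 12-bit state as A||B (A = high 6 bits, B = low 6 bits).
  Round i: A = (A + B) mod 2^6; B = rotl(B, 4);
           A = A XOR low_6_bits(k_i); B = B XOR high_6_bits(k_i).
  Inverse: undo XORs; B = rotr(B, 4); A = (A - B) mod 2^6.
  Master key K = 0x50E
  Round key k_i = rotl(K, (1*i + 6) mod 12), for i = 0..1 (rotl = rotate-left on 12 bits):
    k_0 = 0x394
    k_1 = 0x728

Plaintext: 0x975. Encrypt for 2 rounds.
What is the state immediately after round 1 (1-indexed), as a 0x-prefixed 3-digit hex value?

s_0 = plaintext = 0x975
s_1 = Round(s_0, k_0) = 0x393
s_2 = Round(s_1, k_1) = 0x268

0x393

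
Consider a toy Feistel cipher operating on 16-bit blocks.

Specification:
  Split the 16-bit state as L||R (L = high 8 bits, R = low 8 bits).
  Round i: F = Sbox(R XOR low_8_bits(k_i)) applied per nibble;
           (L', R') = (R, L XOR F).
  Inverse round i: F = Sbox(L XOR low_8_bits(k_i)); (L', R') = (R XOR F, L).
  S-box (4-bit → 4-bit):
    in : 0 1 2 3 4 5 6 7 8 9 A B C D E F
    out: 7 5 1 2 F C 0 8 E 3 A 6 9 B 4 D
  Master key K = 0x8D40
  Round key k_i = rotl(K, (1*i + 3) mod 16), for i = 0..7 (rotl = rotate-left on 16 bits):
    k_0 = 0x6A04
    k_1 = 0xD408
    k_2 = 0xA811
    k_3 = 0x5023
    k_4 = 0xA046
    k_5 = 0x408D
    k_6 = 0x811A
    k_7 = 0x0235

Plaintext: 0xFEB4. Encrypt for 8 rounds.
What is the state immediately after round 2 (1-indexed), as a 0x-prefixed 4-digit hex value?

s_0 = plaintext = 0xFEB4
s_1 = Round(s_0, k_0) = 0xB499
s_2 = Round(s_1, k_1) = 0x9981
s_3 = Round(s_2, k_2) = 0x81AE
s_4 = Round(s_3, k_3) = 0xAE6A
s_5 = Round(s_4, k_4) = 0x6AB7
s_6 = Round(s_5, k_5) = 0xB740
s_7 = Round(s_6, k_6) = 0x407D
s_8 = Round(s_7, k_7) = 0x7DBE

0x9981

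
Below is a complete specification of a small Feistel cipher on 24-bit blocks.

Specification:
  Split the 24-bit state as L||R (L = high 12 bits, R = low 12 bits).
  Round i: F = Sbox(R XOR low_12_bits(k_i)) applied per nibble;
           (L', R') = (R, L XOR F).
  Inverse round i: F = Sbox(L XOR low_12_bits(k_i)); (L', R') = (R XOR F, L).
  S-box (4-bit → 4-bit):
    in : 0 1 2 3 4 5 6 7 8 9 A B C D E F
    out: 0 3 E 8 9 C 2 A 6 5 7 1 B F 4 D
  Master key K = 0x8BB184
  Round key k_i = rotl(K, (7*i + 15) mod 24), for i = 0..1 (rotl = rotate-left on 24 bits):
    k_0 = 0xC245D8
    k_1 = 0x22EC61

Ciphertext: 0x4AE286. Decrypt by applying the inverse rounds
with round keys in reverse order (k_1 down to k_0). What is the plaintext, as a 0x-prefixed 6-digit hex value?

s_0 = ciphertext = 0x4AE286
s_1 = InvRound(s_0, k_1) = 0x43B4AE
s_2 = InvRound(s_1, k_0) = 0x7E643B

0x7E643B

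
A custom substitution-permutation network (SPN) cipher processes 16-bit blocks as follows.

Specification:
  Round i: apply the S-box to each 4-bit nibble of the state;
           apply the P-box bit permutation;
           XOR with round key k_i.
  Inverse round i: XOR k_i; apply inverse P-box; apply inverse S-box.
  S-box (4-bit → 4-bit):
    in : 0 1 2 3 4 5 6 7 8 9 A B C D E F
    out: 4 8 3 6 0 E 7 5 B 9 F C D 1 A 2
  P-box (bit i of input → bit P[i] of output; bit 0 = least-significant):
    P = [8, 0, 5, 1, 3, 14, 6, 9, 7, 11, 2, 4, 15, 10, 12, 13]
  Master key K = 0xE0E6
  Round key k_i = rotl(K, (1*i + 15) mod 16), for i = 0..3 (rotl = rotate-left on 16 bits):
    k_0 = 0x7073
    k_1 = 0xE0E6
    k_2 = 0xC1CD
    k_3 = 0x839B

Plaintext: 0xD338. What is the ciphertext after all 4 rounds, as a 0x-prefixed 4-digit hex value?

s_0 = plaintext = 0xD338
s_1 = Round(s_0, k_0) = 0xB934
s_2 = Round(s_1, k_1) = 0x9036
s_3 = Round(s_2, k_2) = 0x20A8
s_4 = Round(s_3, k_3) = 0x44D4

0x44D4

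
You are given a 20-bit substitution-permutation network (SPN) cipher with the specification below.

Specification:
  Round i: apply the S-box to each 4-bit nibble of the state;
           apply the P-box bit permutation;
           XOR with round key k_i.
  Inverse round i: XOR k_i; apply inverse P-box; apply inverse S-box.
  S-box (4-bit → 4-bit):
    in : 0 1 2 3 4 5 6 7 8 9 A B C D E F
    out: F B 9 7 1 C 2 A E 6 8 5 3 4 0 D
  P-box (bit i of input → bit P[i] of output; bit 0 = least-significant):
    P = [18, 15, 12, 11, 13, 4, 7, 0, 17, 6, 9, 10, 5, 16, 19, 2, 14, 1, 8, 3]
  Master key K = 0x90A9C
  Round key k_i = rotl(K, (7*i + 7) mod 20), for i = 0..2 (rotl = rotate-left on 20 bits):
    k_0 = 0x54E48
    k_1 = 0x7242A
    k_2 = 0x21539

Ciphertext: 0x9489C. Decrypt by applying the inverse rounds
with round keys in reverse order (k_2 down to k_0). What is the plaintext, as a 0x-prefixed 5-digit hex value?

s_0 = ciphertext = 0x9489C
s_1 = InvRound(s_0, k_2) = 0xB0255
s_2 = InvRound(s_1, k_1) = 0x7F814
s_3 = InvRound(s_2, k_0) = 0xAA0C9

0xAA0C9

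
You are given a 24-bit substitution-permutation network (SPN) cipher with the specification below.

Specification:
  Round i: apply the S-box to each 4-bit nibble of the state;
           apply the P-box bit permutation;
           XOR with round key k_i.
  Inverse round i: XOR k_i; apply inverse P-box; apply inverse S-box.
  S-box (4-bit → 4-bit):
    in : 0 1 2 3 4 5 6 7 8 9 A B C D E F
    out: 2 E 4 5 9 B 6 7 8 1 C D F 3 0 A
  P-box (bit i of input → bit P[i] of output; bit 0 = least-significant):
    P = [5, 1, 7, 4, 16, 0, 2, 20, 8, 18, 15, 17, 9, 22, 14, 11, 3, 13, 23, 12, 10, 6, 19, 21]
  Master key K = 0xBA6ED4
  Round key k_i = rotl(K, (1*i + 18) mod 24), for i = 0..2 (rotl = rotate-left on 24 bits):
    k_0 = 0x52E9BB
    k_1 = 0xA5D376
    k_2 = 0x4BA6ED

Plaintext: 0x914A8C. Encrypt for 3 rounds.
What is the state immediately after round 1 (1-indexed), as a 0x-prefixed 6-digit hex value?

0xC05709

s_0 = plaintext = 0x914A8C
s_1 = Round(s_0, k_0) = 0xC05709
s_2 = Round(s_1, k_1) = 0xC97C17
s_3 = Round(s_2, k_2) = 0x356102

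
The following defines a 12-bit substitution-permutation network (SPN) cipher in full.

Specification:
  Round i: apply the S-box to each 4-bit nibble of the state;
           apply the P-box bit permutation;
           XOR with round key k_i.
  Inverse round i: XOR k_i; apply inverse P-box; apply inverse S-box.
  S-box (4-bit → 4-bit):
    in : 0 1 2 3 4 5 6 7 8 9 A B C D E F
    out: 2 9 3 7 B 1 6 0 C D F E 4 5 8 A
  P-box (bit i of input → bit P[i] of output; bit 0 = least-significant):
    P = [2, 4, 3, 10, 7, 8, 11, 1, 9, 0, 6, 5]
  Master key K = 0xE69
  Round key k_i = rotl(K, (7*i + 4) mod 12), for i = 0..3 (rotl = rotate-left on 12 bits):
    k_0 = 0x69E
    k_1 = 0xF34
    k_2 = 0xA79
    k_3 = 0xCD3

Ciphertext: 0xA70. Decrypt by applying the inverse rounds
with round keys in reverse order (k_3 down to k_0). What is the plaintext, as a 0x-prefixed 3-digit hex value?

0xEA6

s_0 = ciphertext = 0xA70
s_1 = InvRound(s_0, k_3) = 0x41E
s_2 = InvRound(s_1, k_2) = 0xA81
s_3 = InvRound(s_2, k_1) = 0xF24
s_4 = InvRound(s_3, k_0) = 0xEA6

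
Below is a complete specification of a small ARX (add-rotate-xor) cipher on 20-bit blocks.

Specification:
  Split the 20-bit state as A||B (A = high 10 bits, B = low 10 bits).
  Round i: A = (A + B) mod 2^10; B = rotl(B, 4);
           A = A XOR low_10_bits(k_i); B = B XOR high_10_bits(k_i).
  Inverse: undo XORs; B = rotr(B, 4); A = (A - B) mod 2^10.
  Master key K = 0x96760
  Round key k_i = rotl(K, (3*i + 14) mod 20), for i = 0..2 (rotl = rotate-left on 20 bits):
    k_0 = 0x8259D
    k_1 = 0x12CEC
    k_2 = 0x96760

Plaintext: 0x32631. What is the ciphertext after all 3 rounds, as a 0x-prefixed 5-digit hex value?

0xA4FAC

s_0 = plaintext = 0x32631
s_1 = Round(s_0, k_0) = 0xD9D11
s_2 = Round(s_1, k_1) = 0x2515F
s_3 = Round(s_2, k_2) = 0xA4FAC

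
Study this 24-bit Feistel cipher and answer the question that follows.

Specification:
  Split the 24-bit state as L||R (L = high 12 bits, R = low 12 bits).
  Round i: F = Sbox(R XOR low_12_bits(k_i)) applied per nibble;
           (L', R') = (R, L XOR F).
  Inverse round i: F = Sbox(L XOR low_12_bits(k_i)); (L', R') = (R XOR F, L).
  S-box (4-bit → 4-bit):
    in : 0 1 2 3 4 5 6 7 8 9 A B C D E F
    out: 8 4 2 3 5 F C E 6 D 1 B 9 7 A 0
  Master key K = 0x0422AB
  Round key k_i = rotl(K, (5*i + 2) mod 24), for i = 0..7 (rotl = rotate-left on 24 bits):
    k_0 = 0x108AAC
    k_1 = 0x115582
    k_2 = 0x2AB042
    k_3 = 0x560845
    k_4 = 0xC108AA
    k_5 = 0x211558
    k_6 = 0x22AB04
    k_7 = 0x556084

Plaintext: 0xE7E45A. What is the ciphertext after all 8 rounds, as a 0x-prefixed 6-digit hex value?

0xEAF5BC

s_0 = plaintext = 0xE7E45A
s_1 = Round(s_0, k_0) = 0x45A472
s_2 = Round(s_1, k_1) = 0x472052
s_3 = Round(s_2, k_2) = 0x052C3A
s_4 = Round(s_3, k_3) = 0xC3A5B2
s_5 = Round(s_4, k_4) = 0x5B2B7C
s_6 = Round(s_5, k_5) = 0xB7CF97
s_7 = Round(s_6, k_6) = 0xF97EAF
s_8 = Round(s_7, k_7) = 0xEAF5BC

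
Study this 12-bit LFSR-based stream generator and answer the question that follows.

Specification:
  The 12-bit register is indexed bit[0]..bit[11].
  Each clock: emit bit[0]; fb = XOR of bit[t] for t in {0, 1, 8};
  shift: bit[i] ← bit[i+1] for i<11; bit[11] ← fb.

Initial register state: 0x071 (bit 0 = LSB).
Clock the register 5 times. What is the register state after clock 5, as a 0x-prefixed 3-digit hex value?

reg_0 = 0x071
clock 1: out=1, reg = 0x838
clock 2: out=0, reg = 0x41C
clock 3: out=0, reg = 0x20E
clock 4: out=0, reg = 0x907
clock 5: out=1, reg = 0xC83

0xC83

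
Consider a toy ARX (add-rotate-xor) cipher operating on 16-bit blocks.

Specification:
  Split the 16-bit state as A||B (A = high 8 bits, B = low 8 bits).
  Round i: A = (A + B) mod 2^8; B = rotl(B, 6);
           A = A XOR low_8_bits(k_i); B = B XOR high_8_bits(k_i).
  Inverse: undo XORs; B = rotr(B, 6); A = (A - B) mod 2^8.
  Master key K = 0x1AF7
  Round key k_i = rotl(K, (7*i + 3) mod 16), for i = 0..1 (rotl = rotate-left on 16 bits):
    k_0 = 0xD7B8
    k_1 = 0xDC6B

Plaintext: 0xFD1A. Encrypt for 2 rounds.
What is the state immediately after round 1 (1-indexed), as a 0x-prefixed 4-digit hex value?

s_0 = plaintext = 0xFD1A
s_1 = Round(s_0, k_0) = 0xAF51
s_2 = Round(s_1, k_1) = 0x6B88

0xAF51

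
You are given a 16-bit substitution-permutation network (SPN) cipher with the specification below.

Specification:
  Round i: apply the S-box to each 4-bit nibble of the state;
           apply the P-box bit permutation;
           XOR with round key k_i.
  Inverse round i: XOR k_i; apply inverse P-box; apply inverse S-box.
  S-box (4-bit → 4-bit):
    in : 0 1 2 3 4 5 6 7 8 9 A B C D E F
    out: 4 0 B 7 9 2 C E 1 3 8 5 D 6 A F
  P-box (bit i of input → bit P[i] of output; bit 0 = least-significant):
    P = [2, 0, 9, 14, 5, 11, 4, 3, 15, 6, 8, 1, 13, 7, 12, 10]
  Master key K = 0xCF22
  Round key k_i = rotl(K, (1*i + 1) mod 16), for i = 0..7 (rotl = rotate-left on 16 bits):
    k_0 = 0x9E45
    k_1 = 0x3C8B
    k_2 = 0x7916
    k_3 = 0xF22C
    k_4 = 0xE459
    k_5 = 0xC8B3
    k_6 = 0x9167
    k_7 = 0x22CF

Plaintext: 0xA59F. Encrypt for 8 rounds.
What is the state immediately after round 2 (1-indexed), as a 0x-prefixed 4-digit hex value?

s_0 = plaintext = 0xA59F
s_1 = Round(s_0, k_0) = 0xD020
s_2 = Round(s_1, k_1) = 0x2723
s_3 = Round(s_2, k_2) = 0x56F9
s_4 = Round(s_3, k_3) = 0xFB93
s_5 = Round(s_4, k_4) = 0x5BFC
s_6 = Round(s_5, k_5) = 0x030F
s_7 = Round(s_6, k_6) = 0x4232
s_8 = Round(s_7, k_7) = 0xCEB8

0x2723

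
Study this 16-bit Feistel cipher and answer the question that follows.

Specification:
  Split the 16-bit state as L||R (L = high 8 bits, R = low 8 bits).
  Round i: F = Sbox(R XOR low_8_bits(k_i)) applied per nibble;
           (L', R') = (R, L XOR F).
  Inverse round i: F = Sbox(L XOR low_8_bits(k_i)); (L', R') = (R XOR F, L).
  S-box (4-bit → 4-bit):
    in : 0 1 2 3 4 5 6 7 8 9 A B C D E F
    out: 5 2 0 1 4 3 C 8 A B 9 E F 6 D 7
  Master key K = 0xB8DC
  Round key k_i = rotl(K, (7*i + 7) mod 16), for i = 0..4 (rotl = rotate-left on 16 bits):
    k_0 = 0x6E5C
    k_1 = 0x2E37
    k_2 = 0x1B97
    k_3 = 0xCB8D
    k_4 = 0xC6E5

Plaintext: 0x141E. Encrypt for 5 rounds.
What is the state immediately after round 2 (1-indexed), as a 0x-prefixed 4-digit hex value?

s_0 = plaintext = 0x141E
s_1 = Round(s_0, k_0) = 0x1E54
s_2 = Round(s_1, k_1) = 0x54DF
s_3 = Round(s_2, k_2) = 0xDF1E
s_4 = Round(s_3, k_3) = 0x1E6E
s_5 = Round(s_4, k_4) = 0x6EB0

0x54DF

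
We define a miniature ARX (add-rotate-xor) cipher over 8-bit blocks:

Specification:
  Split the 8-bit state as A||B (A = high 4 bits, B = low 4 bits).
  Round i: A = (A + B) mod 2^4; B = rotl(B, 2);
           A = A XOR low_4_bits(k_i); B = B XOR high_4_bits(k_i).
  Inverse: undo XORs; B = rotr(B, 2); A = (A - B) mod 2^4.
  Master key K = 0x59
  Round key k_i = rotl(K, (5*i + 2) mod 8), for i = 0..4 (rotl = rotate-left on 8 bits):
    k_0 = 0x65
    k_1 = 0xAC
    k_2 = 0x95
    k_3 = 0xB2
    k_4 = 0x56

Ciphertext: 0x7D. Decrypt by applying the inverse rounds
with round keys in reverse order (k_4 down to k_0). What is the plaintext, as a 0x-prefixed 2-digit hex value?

0x3C

s_0 = ciphertext = 0x7D
s_1 = InvRound(s_0, k_4) = 0xF2
s_2 = InvRound(s_1, k_3) = 0x76
s_3 = InvRound(s_2, k_2) = 0x3F
s_4 = InvRound(s_3, k_1) = 0xA5
s_5 = InvRound(s_4, k_0) = 0x3C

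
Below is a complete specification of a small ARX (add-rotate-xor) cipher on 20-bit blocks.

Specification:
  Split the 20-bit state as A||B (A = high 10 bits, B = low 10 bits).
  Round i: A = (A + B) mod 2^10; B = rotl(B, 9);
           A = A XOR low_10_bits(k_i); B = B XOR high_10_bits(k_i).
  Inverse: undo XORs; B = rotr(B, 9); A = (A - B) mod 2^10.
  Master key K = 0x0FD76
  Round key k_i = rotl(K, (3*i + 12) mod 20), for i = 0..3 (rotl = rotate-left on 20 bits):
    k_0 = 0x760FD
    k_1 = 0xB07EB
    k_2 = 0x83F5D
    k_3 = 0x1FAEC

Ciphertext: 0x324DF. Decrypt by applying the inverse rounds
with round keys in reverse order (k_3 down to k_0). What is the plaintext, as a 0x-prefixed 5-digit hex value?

s_0 = ciphertext = 0x324DF
s_1 = InvRound(s_0, k_3) = 0x38D42
s_2 = InvRound(s_1, k_2) = 0x48E9B
s_3 = InvRound(s_2, k_1) = 0x850B4
s_4 = InvRound(s_3, k_0) = 0x046D8

0x046D8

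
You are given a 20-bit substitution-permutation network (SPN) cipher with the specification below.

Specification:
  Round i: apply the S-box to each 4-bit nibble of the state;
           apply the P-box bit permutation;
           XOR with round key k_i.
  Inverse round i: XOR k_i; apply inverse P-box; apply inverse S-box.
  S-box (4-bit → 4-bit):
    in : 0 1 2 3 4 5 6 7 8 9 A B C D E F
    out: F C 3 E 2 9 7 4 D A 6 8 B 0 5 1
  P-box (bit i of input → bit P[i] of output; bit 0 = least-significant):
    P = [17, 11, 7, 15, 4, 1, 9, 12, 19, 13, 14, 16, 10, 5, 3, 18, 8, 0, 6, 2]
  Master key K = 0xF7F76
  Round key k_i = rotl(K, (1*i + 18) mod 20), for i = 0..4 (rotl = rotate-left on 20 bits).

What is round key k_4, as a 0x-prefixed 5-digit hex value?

0xDFDDB

K = 0xF7F76
k_0 = rotl(K, (1*0+18) mod 20) = rotl(K, 18) = 0xBDFDD
k_1 = rotl(K, (1*1+18) mod 20) = rotl(K, 19) = 0x7BFBB
k_2 = rotl(K, (1*2+18) mod 20) = rotl(K, 0) = 0xF7F76
k_3 = rotl(K, (1*3+18) mod 20) = rotl(K, 1) = 0xEFEED
k_4 = rotl(K, (1*4+18) mod 20) = rotl(K, 2) = 0xDFDDB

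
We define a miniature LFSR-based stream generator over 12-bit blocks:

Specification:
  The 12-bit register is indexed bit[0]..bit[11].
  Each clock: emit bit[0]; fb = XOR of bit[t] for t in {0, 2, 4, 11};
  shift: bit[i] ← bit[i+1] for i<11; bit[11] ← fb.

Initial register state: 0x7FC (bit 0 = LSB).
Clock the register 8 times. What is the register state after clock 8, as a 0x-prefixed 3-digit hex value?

0xD47

reg_0 = 0x7FC
clock 1: out=0, reg = 0x3FE
clock 2: out=0, reg = 0x1FF
clock 3: out=1, reg = 0x8FF
clock 4: out=1, reg = 0x47F
clock 5: out=1, reg = 0xA3F
clock 6: out=1, reg = 0x51F
clock 7: out=1, reg = 0xA8F
clock 8: out=1, reg = 0xD47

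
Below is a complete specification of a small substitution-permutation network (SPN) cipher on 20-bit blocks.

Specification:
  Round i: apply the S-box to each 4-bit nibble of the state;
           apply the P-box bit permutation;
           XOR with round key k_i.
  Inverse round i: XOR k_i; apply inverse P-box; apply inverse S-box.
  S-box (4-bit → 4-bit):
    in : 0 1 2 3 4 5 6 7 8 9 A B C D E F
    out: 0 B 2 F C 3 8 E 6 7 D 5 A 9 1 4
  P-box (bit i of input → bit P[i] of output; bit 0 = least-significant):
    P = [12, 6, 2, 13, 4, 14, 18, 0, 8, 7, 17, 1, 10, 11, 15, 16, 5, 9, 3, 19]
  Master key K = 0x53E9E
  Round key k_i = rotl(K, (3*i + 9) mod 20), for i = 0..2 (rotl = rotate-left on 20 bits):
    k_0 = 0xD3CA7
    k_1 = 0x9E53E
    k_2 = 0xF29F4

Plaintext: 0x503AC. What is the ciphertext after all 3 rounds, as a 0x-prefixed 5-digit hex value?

0x5A01C

s_0 = plaintext = 0x503AC
s_1 = Round(s_0, k_0) = 0xB1F54
s_2 = Round(s_1, k_1) = 0xA8902
s_3 = Round(s_2, k_2) = 0x5A01C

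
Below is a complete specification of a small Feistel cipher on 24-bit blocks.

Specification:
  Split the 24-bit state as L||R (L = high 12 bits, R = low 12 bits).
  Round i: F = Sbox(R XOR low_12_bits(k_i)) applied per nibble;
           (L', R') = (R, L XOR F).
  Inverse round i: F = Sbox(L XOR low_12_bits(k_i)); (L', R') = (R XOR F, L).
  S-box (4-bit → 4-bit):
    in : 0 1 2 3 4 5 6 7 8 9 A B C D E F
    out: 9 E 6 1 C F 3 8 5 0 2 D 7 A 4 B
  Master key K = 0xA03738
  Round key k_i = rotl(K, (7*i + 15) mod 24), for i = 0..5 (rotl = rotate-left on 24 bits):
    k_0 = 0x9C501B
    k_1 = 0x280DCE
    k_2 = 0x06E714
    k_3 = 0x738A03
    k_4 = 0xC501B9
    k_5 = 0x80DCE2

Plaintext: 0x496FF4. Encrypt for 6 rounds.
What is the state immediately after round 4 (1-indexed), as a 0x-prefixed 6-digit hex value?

s_0 = plaintext = 0x496FF4
s_1 = Round(s_0, k_0) = 0xFF4FDD
s_2 = Round(s_1, k_1) = 0xFDD915
s_3 = Round(s_2, k_2) = 0x915B43
s_4 = Round(s_3, k_3) = 0xB437DC
s_5 = Round(s_4, k_4) = 0x7DC87C
s_6 = Round(s_5, k_5) = 0x87CBD8

0xB437DC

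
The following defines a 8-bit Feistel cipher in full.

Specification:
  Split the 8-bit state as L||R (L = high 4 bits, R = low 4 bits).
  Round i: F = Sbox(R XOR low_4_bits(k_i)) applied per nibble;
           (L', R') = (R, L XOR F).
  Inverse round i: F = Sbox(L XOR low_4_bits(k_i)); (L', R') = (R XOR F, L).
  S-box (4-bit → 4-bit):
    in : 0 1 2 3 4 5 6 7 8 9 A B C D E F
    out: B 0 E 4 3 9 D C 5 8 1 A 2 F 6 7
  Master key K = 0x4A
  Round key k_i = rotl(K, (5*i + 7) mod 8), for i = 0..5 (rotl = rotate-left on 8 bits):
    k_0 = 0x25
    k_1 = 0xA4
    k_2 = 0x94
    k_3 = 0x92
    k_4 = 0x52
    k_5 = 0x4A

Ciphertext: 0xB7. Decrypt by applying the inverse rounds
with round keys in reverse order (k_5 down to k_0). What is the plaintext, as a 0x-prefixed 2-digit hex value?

0x88

s_0 = ciphertext = 0xB7
s_1 = InvRound(s_0, k_5) = 0x7B
s_2 = InvRound(s_1, k_4) = 0x27
s_3 = InvRound(s_2, k_3) = 0xC2
s_4 = InvRound(s_3, k_2) = 0x7C
s_5 = InvRound(s_4, k_1) = 0x87
s_6 = InvRound(s_5, k_0) = 0x88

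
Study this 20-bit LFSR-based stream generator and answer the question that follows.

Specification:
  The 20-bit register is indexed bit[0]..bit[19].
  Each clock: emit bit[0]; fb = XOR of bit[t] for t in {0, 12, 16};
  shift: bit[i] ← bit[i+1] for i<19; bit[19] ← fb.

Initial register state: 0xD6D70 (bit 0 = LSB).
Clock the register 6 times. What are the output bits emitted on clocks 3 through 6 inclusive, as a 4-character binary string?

0011

reg_0 = 0xD6D70
clock 1: out=0, reg = 0xEB6B8
clock 2: out=0, reg = 0xF5B5C
clock 3: out=0, reg = 0x7ADAE
clock 4: out=0, reg = 0xBD6D7
clock 5: out=1, reg = 0xDEB6B
clock 6: out=1, reg = 0x6F5B5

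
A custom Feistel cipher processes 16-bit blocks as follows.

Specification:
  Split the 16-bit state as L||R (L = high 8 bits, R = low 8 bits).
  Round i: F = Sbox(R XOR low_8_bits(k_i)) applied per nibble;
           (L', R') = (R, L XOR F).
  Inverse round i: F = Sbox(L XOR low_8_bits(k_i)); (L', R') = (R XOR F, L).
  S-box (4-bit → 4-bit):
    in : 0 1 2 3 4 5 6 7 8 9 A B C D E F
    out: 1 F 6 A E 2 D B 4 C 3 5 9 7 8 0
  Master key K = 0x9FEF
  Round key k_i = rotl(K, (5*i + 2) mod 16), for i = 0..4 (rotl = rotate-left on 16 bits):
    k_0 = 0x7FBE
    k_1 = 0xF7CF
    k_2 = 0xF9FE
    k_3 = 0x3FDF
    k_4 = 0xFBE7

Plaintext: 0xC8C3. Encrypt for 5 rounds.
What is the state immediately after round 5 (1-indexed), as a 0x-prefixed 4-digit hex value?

s_0 = plaintext = 0xC8C3
s_1 = Round(s_0, k_0) = 0xC37F
s_2 = Round(s_1, k_1) = 0x7F92
s_3 = Round(s_2, k_2) = 0x92A6
s_4 = Round(s_3, k_3) = 0xA62E
s_5 = Round(s_4, k_4) = 0x2E3A

0x2E3A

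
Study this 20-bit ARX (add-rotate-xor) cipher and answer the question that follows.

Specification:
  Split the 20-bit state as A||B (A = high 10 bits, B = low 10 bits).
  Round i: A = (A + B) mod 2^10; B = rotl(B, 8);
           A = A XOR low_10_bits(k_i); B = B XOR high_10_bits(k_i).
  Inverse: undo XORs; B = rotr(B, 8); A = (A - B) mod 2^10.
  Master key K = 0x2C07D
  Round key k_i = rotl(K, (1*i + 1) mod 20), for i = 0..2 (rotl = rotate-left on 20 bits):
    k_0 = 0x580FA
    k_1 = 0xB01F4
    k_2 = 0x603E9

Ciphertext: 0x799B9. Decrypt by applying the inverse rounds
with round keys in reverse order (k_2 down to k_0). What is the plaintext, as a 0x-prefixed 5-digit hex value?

s_0 = ciphertext = 0x799B9
s_1 = InvRound(s_0, k_2) = 0x4ACE4
s_2 = InvRound(s_1, k_1) = 0x13492
s_3 = InvRound(s_2, k_0) = 0x3BBC9

0x3BBC9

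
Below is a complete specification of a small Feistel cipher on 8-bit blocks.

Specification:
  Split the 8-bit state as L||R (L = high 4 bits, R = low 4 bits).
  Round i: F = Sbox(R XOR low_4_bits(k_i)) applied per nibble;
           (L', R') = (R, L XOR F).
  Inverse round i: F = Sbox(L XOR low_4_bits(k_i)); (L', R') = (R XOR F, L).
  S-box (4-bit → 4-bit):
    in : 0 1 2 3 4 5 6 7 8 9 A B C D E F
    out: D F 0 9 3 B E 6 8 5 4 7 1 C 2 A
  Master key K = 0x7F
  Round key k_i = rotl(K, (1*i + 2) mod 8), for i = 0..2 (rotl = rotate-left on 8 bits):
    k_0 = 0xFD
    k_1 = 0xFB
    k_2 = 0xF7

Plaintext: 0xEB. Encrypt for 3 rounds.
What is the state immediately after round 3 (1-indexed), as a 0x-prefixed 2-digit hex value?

s_0 = plaintext = 0xEB
s_1 = Round(s_0, k_0) = 0xB0
s_2 = Round(s_1, k_1) = 0x0C
s_3 = Round(s_2, k_2) = 0xC7

0xC7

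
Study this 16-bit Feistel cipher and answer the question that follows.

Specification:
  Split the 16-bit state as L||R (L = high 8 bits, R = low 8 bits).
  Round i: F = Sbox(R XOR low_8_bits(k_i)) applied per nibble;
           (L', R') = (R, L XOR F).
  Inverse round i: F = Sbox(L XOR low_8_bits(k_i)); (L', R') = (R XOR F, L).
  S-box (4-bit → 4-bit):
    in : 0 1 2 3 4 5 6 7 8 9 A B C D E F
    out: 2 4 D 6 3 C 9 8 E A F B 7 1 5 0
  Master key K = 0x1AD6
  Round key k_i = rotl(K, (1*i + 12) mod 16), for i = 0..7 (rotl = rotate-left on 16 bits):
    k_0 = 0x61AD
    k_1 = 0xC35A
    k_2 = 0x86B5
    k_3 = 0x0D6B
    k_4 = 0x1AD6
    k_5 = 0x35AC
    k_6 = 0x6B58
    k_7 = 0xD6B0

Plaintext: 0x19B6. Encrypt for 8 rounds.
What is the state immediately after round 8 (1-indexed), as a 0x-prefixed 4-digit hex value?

s_0 = plaintext = 0x19B6
s_1 = Round(s_0, k_0) = 0xB652
s_2 = Round(s_1, k_1) = 0x5298
s_3 = Round(s_2, k_2) = 0x9883
s_4 = Round(s_3, k_3) = 0x83C6
s_5 = Round(s_4, k_4) = 0xC6C1
s_6 = Round(s_5, k_5) = 0xC157
s_7 = Round(s_6, k_6) = 0x57E1
s_8 = Round(s_7, k_7) = 0xE193

0xE193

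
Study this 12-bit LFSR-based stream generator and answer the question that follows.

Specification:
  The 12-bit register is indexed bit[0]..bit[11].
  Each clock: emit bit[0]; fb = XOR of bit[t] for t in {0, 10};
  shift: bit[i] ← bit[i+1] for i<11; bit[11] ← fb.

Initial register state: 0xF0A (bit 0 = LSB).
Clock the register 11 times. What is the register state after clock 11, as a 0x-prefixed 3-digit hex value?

0x9FB

reg_0 = 0xF0A
clock 1: out=0, reg = 0xF85
clock 2: out=1, reg = 0x7C2
clock 3: out=0, reg = 0xBE1
clock 4: out=1, reg = 0xDF0
clock 5: out=0, reg = 0xEF8
clock 6: out=0, reg = 0xF7C
clock 7: out=0, reg = 0xFBE
clock 8: out=0, reg = 0xFDF
clock 9: out=1, reg = 0x7EF
clock 10: out=1, reg = 0x3F7
clock 11: out=1, reg = 0x9FB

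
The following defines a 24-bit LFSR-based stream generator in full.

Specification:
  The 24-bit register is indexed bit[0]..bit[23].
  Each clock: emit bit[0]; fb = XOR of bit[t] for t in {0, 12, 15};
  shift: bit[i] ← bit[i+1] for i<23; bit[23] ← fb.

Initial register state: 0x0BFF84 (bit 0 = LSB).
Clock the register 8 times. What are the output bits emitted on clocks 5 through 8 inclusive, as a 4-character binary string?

0001

reg_0 = 0x0BFF84
clock 1: out=0, reg = 0x05FFC2
clock 2: out=0, reg = 0x02FFE1
clock 3: out=1, reg = 0x817FF0
clock 4: out=0, reg = 0xC0BFF8
clock 5: out=0, reg = 0x605FFC
clock 6: out=0, reg = 0xB02FFE
clock 7: out=0, reg = 0x5817FF
clock 8: out=1, reg = 0x2C0BFF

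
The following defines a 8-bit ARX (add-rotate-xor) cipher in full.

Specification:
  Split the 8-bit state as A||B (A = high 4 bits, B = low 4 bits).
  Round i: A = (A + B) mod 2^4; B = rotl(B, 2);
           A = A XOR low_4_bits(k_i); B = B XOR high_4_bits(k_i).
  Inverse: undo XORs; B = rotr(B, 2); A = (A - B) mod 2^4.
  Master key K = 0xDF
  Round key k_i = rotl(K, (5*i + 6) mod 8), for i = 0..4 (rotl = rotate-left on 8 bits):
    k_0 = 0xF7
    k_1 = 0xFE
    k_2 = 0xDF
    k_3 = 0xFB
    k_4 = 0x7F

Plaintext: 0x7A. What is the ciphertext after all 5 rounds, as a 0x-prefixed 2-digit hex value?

s_0 = plaintext = 0x7A
s_1 = Round(s_0, k_0) = 0x65
s_2 = Round(s_1, k_1) = 0x5A
s_3 = Round(s_2, k_2) = 0x07
s_4 = Round(s_3, k_3) = 0xC2
s_5 = Round(s_4, k_4) = 0x1F

0x1F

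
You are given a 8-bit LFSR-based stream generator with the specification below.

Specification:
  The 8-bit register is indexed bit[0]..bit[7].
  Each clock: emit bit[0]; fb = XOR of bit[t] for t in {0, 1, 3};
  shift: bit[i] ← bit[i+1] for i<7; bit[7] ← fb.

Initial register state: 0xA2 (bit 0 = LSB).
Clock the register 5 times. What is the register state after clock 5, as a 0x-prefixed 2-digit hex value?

0x3D

reg_0 = 0xA2
clock 1: out=0, reg = 0xD1
clock 2: out=1, reg = 0xE8
clock 3: out=0, reg = 0xF4
clock 4: out=0, reg = 0x7A
clock 5: out=0, reg = 0x3D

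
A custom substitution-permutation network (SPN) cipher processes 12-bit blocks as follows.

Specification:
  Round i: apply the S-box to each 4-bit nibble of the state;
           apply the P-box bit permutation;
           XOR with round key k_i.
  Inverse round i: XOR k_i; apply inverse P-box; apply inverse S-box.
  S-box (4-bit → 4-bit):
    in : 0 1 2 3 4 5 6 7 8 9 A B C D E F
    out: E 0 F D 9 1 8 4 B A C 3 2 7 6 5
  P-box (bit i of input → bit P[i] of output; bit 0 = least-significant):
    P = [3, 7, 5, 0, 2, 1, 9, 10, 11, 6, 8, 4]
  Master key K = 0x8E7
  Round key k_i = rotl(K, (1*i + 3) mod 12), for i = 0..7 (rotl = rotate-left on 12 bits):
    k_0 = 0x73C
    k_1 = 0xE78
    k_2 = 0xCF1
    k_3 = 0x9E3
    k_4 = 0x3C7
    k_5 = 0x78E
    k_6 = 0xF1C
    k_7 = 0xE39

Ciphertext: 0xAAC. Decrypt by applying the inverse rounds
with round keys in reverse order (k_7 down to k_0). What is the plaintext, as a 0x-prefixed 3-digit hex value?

s_0 = ciphertext = 0xAAC
s_1 = InvRound(s_0, k_7) = 0x649
s_2 = InvRound(s_1, k_6) = 0x256
s_3 = InvRound(s_2, k_5) = 0x06B
s_4 = InvRound(s_3, k_4) = 0x7FD
s_5 = InvRound(s_4, k_3) = 0x425
s_6 = InvRound(s_5, k_2) = 0x85C
s_7 = InvRound(s_6, k_1) = 0x137
s_8 = InvRound(s_7, k_0) = 0x104

0x104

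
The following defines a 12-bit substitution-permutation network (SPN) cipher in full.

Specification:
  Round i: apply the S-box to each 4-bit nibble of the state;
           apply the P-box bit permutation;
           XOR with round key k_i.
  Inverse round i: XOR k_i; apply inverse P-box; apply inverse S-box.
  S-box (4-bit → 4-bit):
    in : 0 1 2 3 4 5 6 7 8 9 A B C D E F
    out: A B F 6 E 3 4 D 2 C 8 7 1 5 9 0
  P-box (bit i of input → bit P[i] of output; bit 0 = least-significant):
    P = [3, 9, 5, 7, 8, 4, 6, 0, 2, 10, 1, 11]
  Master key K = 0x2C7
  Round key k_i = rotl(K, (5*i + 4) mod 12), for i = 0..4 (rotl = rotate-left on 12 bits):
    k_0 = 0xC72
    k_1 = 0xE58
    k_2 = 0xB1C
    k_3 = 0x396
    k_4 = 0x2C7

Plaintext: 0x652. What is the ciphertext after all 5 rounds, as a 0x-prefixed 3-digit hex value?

0xA78

s_0 = plaintext = 0x652
s_1 = Round(s_0, k_0) = 0xFC8
s_2 = Round(s_1, k_1) = 0xD58
s_3 = Round(s_2, k_2) = 0x80A
s_4 = Round(s_3, k_3) = 0x707
s_5 = Round(s_4, k_4) = 0xA78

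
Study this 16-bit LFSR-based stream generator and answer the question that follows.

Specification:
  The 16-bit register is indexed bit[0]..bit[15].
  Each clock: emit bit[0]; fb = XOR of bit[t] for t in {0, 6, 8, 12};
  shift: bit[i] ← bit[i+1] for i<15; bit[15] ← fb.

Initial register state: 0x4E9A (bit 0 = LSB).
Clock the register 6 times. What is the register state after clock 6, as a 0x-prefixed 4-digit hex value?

0x293A

reg_0 = 0x4E9A
clock 1: out=0, reg = 0x274D
clock 2: out=1, reg = 0x93A6
clock 3: out=0, reg = 0x49D3
clock 4: out=1, reg = 0xA4E9
clock 5: out=1, reg = 0x5274
clock 6: out=0, reg = 0x293A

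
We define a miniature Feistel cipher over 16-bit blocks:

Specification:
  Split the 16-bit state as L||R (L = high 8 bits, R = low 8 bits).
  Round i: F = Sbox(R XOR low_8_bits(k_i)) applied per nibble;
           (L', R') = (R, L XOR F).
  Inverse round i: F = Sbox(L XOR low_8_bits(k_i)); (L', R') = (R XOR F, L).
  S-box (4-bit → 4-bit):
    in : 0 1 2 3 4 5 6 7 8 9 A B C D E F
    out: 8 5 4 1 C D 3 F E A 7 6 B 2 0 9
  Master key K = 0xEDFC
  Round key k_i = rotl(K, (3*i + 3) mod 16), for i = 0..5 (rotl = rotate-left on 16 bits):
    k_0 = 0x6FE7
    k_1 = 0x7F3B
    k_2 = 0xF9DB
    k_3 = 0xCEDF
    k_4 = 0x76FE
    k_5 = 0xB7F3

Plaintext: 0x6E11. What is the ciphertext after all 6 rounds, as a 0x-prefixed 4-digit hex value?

0xF304

s_0 = plaintext = 0x6E11
s_1 = Round(s_0, k_0) = 0x11FD
s_2 = Round(s_1, k_1) = 0xFDA2
s_3 = Round(s_2, k_2) = 0xA207
s_4 = Round(s_3, k_3) = 0x078C
s_5 = Round(s_4, k_4) = 0x8CF3
s_6 = Round(s_5, k_5) = 0xF304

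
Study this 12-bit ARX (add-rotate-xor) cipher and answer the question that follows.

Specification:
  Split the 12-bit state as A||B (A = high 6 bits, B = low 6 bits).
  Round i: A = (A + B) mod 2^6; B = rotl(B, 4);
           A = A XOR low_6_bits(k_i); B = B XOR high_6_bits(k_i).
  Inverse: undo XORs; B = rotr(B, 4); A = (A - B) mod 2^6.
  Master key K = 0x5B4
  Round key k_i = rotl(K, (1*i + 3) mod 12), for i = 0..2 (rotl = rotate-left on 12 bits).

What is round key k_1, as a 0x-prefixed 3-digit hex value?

0xB45

K = 0x5B4
k_0 = rotl(K, (1*0+3) mod 12) = rotl(K, 3) = 0xDA2
k_1 = rotl(K, (1*1+3) mod 12) = rotl(K, 4) = 0xB45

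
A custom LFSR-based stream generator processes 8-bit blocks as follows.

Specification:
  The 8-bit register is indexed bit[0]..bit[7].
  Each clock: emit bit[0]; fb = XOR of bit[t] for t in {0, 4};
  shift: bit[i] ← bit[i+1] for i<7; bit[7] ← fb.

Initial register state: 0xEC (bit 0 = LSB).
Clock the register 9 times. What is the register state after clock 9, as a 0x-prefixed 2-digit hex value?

reg_0 = 0xEC
clock 1: out=0, reg = 0x76
clock 2: out=0, reg = 0xBB
clock 3: out=1, reg = 0x5D
clock 4: out=1, reg = 0x2E
clock 5: out=0, reg = 0x17
clock 6: out=1, reg = 0x0B
clock 7: out=1, reg = 0x85
clock 8: out=1, reg = 0xC2
clock 9: out=0, reg = 0x61

0x61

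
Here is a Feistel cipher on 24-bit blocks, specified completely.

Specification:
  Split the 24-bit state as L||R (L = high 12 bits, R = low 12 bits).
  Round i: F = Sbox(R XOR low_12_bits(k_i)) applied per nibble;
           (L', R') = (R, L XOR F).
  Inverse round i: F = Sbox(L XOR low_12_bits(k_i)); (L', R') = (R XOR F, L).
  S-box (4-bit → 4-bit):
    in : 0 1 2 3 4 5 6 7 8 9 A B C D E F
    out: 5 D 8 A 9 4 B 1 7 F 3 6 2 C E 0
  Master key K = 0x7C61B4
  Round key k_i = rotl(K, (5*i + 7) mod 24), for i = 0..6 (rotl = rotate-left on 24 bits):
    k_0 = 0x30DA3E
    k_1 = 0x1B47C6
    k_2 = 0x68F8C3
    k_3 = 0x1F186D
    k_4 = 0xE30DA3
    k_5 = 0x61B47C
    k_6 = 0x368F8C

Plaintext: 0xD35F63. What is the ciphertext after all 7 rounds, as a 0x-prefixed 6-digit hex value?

0xCBC4A5

s_0 = plaintext = 0xD35F63
s_1 = Round(s_0, k_0) = 0xF63979
s_2 = Round(s_1, k_1) = 0x979103
s_3 = Round(s_2, k_2) = 0x10365C
s_4 = Round(s_3, k_3) = 0x65CFAE
s_5 = Round(s_4, k_4) = 0xFAEE00
s_6 = Round(s_5, k_5) = 0xE00CBC
s_7 = Round(s_6, k_6) = 0xCBC4A5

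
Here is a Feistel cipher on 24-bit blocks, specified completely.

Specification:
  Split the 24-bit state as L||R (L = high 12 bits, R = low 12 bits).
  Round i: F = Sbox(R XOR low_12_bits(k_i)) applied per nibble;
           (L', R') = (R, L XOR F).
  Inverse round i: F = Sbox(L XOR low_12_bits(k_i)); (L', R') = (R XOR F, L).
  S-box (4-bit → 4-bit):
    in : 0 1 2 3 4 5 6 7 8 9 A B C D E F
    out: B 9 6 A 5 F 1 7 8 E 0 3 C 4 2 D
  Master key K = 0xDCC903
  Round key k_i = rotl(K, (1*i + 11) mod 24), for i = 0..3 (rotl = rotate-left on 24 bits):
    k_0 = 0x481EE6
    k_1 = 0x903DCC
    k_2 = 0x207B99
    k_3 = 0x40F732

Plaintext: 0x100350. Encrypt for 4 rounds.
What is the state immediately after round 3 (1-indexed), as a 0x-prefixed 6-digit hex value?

0xB84EA5

s_0 = plaintext = 0x100350
s_1 = Round(s_0, k_0) = 0x350531
s_2 = Round(s_1, k_1) = 0x531B84
s_3 = Round(s_2, k_2) = 0xB84EA5
s_4 = Round(s_3, k_3) = 0xEA5563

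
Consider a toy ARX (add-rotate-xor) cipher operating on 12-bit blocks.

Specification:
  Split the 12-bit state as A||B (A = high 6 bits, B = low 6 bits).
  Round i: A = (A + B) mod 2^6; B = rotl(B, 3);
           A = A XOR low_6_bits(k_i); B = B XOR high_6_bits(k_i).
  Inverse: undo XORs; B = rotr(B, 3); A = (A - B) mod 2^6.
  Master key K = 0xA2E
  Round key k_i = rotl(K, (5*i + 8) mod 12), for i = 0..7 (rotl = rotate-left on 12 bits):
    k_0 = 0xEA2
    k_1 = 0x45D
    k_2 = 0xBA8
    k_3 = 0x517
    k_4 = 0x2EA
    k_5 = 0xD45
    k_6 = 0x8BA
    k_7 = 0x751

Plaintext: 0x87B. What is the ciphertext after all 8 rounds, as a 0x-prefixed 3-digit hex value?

0x1F9

s_0 = plaintext = 0x87B
s_1 = Round(s_0, k_0) = 0xFA5
s_2 = Round(s_1, k_1) = 0xFBD
s_3 = Round(s_2, k_2) = 0x4C1
s_4 = Round(s_3, k_3) = 0x0DC
s_5 = Round(s_4, k_4) = 0xD68
s_6 = Round(s_5, k_5) = 0x630
s_7 = Round(s_6, k_6) = 0xCA4
s_8 = Round(s_7, k_7) = 0x1F9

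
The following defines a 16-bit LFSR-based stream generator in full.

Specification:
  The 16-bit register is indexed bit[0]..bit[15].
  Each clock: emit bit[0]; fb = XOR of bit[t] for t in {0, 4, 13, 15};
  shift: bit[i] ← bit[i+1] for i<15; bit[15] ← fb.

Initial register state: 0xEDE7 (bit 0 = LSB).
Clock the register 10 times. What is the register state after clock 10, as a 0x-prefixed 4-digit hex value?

0x337B

reg_0 = 0xEDE7
clock 1: out=1, reg = 0xF6F3
clock 2: out=1, reg = 0x7B79
clock 3: out=1, reg = 0xBDBC
clock 4: out=0, reg = 0xDEDE
clock 5: out=0, reg = 0x6F6F
clock 6: out=1, reg = 0x37B7
clock 7: out=1, reg = 0x9BDB
clock 8: out=1, reg = 0xCDED
clock 9: out=1, reg = 0x66F6
clock 10: out=0, reg = 0x337B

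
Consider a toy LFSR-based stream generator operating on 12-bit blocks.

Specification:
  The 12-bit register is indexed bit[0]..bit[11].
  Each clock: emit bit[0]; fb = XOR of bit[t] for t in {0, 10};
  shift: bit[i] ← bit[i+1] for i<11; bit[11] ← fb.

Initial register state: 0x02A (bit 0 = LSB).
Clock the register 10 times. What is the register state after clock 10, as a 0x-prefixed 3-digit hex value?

reg_0 = 0x02A
clock 1: out=0, reg = 0x015
clock 2: out=1, reg = 0x80A
clock 3: out=0, reg = 0x405
clock 4: out=1, reg = 0x202
clock 5: out=0, reg = 0x101
clock 6: out=1, reg = 0x880
clock 7: out=0, reg = 0x440
clock 8: out=0, reg = 0xA20
clock 9: out=0, reg = 0x510
clock 10: out=0, reg = 0xA88

0xA88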